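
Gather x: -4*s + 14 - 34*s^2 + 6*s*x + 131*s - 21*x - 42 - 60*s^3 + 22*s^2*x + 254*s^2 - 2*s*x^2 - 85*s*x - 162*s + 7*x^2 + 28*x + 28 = -60*s^3 + 220*s^2 - 35*s + x^2*(7 - 2*s) + x*(22*s^2 - 79*s + 7)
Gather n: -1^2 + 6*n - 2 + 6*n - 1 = 12*n - 4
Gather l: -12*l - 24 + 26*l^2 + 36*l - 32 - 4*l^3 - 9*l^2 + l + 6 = -4*l^3 + 17*l^2 + 25*l - 50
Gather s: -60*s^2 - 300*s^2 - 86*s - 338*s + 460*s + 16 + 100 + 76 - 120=-360*s^2 + 36*s + 72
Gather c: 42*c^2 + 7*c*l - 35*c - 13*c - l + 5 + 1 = 42*c^2 + c*(7*l - 48) - l + 6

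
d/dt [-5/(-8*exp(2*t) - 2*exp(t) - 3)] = (-80*exp(t) - 10)*exp(t)/(8*exp(2*t) + 2*exp(t) + 3)^2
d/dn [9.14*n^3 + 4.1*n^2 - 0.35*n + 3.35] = 27.42*n^2 + 8.2*n - 0.35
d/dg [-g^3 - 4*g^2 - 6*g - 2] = -3*g^2 - 8*g - 6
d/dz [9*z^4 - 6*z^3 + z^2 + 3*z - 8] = 36*z^3 - 18*z^2 + 2*z + 3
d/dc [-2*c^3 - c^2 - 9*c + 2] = -6*c^2 - 2*c - 9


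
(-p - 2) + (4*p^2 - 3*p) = 4*p^2 - 4*p - 2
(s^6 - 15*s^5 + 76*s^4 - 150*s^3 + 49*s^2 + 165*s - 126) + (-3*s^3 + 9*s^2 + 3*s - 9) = s^6 - 15*s^5 + 76*s^4 - 153*s^3 + 58*s^2 + 168*s - 135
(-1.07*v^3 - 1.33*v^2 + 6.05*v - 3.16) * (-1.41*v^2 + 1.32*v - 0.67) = 1.5087*v^5 + 0.4629*v^4 - 9.5692*v^3 + 13.3327*v^2 - 8.2247*v + 2.1172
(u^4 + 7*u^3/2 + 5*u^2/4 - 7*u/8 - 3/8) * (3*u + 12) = 3*u^5 + 45*u^4/2 + 183*u^3/4 + 99*u^2/8 - 93*u/8 - 9/2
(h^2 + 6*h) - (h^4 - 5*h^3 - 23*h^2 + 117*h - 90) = -h^4 + 5*h^3 + 24*h^2 - 111*h + 90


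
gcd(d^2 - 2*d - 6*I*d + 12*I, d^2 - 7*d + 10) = d - 2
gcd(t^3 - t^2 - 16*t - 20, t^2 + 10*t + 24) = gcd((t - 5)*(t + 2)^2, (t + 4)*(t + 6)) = 1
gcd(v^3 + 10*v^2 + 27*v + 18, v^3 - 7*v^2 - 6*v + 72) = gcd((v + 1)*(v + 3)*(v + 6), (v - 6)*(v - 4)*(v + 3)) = v + 3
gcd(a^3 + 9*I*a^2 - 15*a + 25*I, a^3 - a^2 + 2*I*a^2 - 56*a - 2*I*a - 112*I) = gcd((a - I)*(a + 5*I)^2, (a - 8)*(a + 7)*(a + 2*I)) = 1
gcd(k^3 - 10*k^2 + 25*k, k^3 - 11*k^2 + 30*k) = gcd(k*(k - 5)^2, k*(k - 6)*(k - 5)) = k^2 - 5*k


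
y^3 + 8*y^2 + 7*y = y*(y + 1)*(y + 7)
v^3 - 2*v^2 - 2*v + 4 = (v - 2)*(v - sqrt(2))*(v + sqrt(2))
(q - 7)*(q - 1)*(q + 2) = q^3 - 6*q^2 - 9*q + 14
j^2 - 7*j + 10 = (j - 5)*(j - 2)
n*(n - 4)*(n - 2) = n^3 - 6*n^2 + 8*n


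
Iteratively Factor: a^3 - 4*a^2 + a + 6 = (a + 1)*(a^2 - 5*a + 6) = (a - 2)*(a + 1)*(a - 3)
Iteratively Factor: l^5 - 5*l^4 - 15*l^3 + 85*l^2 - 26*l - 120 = (l - 2)*(l^4 - 3*l^3 - 21*l^2 + 43*l + 60) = (l - 2)*(l + 4)*(l^3 - 7*l^2 + 7*l + 15) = (l - 5)*(l - 2)*(l + 4)*(l^2 - 2*l - 3) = (l - 5)*(l - 2)*(l + 1)*(l + 4)*(l - 3)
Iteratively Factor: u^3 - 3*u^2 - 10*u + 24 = (u + 3)*(u^2 - 6*u + 8) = (u - 4)*(u + 3)*(u - 2)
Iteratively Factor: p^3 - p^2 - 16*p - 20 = (p - 5)*(p^2 + 4*p + 4) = (p - 5)*(p + 2)*(p + 2)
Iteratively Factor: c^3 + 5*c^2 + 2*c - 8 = (c + 4)*(c^2 + c - 2) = (c + 2)*(c + 4)*(c - 1)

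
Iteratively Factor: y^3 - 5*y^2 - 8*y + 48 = (y + 3)*(y^2 - 8*y + 16) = (y - 4)*(y + 3)*(y - 4)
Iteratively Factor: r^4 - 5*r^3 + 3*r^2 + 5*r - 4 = (r - 1)*(r^3 - 4*r^2 - r + 4) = (r - 1)^2*(r^2 - 3*r - 4) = (r - 1)^2*(r + 1)*(r - 4)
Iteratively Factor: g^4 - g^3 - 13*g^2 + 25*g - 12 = (g - 1)*(g^3 - 13*g + 12) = (g - 3)*(g - 1)*(g^2 + 3*g - 4) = (g - 3)*(g - 1)*(g + 4)*(g - 1)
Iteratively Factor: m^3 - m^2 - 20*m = (m - 5)*(m^2 + 4*m) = (m - 5)*(m + 4)*(m)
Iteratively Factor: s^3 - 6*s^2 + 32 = (s - 4)*(s^2 - 2*s - 8) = (s - 4)*(s + 2)*(s - 4)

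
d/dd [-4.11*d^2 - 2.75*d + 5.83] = -8.22*d - 2.75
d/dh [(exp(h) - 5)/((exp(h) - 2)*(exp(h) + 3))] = (-exp(2*h) + 10*exp(h) - 1)*exp(h)/(exp(4*h) + 2*exp(3*h) - 11*exp(2*h) - 12*exp(h) + 36)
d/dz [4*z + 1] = 4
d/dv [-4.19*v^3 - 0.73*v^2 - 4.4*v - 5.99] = -12.57*v^2 - 1.46*v - 4.4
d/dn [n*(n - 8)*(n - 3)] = 3*n^2 - 22*n + 24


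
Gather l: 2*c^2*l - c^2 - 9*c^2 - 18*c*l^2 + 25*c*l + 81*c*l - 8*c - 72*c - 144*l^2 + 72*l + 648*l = -10*c^2 - 80*c + l^2*(-18*c - 144) + l*(2*c^2 + 106*c + 720)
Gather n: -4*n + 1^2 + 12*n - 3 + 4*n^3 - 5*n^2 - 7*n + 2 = 4*n^3 - 5*n^2 + n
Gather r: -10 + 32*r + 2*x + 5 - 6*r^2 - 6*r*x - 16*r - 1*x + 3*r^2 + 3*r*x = -3*r^2 + r*(16 - 3*x) + x - 5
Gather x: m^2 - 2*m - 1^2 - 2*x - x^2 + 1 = m^2 - 2*m - x^2 - 2*x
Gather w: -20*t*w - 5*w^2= -20*t*w - 5*w^2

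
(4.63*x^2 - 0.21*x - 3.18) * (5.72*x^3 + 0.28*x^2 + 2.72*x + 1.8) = 26.4836*x^5 + 0.0952000000000002*x^4 - 5.6548*x^3 + 6.8724*x^2 - 9.0276*x - 5.724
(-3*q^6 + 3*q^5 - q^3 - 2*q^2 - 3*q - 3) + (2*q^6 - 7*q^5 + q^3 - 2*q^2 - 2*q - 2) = -q^6 - 4*q^5 - 4*q^2 - 5*q - 5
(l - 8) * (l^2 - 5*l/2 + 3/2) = l^3 - 21*l^2/2 + 43*l/2 - 12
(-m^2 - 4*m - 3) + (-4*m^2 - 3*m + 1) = -5*m^2 - 7*m - 2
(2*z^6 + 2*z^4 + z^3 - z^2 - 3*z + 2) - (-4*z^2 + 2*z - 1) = 2*z^6 + 2*z^4 + z^3 + 3*z^2 - 5*z + 3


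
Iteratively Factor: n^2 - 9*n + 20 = (n - 5)*(n - 4)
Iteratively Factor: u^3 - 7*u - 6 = (u + 1)*(u^2 - u - 6) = (u - 3)*(u + 1)*(u + 2)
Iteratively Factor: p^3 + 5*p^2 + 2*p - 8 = (p - 1)*(p^2 + 6*p + 8) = (p - 1)*(p + 4)*(p + 2)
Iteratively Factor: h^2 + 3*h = (h + 3)*(h)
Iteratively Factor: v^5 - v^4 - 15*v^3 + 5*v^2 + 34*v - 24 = (v - 1)*(v^4 - 15*v^2 - 10*v + 24) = (v - 4)*(v - 1)*(v^3 + 4*v^2 + v - 6) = (v - 4)*(v - 1)*(v + 3)*(v^2 + v - 2) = (v - 4)*(v - 1)^2*(v + 3)*(v + 2)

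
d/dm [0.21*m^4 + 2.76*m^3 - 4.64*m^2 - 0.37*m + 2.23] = 0.84*m^3 + 8.28*m^2 - 9.28*m - 0.37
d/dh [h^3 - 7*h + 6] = 3*h^2 - 7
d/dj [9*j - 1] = 9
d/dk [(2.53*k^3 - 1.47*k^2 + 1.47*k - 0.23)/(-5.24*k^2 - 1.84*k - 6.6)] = (-13.2572*k^4 - 9.3104*k^3 - 39.6864*k^2 + 16.9936*k - 10.1252)/(27.4576*k^4 + 19.2832*k^3 + 72.5536*k^2 + 24.288*k + 43.56)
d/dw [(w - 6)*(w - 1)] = 2*w - 7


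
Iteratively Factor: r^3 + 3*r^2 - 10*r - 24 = (r + 2)*(r^2 + r - 12) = (r + 2)*(r + 4)*(r - 3)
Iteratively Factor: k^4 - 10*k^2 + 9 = (k - 3)*(k^3 + 3*k^2 - k - 3) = (k - 3)*(k + 3)*(k^2 - 1) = (k - 3)*(k - 1)*(k + 3)*(k + 1)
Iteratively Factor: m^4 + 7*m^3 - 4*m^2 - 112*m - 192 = (m - 4)*(m^3 + 11*m^2 + 40*m + 48) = (m - 4)*(m + 3)*(m^2 + 8*m + 16) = (m - 4)*(m + 3)*(m + 4)*(m + 4)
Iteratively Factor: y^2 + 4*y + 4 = (y + 2)*(y + 2)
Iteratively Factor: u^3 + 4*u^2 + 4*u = (u + 2)*(u^2 + 2*u) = u*(u + 2)*(u + 2)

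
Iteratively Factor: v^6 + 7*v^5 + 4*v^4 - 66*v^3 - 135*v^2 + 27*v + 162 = (v + 3)*(v^5 + 4*v^4 - 8*v^3 - 42*v^2 - 9*v + 54) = (v + 3)^2*(v^4 + v^3 - 11*v^2 - 9*v + 18) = (v + 3)^3*(v^3 - 2*v^2 - 5*v + 6) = (v - 3)*(v + 3)^3*(v^2 + v - 2) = (v - 3)*(v + 2)*(v + 3)^3*(v - 1)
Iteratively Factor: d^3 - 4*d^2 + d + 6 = (d + 1)*(d^2 - 5*d + 6) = (d - 2)*(d + 1)*(d - 3)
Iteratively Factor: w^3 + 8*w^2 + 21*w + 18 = (w + 3)*(w^2 + 5*w + 6) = (w + 3)^2*(w + 2)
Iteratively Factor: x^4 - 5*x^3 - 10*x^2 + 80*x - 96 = (x - 3)*(x^3 - 2*x^2 - 16*x + 32) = (x - 3)*(x - 2)*(x^2 - 16) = (x - 3)*(x - 2)*(x + 4)*(x - 4)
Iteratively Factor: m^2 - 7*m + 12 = (m - 4)*(m - 3)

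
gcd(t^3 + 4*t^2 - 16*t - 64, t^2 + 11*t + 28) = t + 4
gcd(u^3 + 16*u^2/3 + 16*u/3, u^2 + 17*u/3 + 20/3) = u + 4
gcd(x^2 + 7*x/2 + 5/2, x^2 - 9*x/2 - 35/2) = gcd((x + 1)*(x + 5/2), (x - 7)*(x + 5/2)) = x + 5/2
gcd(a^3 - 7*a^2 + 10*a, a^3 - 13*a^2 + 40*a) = a^2 - 5*a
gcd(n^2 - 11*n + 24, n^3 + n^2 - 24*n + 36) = n - 3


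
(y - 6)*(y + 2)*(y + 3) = y^3 - y^2 - 24*y - 36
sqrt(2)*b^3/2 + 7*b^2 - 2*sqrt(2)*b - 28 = (b - 2)*(b + 7*sqrt(2))*(sqrt(2)*b/2 + sqrt(2))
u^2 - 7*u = u*(u - 7)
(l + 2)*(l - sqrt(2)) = l^2 - sqrt(2)*l + 2*l - 2*sqrt(2)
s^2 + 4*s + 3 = (s + 1)*(s + 3)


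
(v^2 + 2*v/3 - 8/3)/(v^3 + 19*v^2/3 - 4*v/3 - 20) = (3*v - 4)/(3*v^2 + 13*v - 30)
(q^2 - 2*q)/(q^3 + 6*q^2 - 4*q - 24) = q/(q^2 + 8*q + 12)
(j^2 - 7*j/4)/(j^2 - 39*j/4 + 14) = j/(j - 8)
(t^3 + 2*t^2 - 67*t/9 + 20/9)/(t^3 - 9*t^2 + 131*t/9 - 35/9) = (t + 4)/(t - 7)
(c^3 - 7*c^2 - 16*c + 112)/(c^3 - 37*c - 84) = (c - 4)/(c + 3)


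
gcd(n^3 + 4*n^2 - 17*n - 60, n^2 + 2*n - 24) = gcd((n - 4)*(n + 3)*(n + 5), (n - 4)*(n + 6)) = n - 4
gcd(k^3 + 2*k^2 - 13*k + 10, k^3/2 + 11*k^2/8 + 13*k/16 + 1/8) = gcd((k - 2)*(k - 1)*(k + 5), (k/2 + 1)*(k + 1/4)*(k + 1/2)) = 1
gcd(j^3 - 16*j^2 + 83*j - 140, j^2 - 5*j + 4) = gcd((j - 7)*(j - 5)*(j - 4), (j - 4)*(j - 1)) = j - 4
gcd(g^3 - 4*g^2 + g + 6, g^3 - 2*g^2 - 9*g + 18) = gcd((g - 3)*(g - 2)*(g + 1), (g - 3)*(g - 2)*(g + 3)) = g^2 - 5*g + 6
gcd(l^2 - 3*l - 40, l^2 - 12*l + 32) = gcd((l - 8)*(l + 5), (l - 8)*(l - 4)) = l - 8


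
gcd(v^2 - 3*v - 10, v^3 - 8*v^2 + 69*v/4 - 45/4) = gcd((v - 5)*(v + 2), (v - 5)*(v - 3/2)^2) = v - 5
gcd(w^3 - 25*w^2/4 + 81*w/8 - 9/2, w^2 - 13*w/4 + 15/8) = w - 3/4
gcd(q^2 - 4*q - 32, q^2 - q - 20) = q + 4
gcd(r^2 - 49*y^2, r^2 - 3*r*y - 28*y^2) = -r + 7*y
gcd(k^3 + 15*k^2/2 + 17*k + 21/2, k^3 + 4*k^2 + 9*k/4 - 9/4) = k + 3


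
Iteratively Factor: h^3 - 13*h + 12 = (h + 4)*(h^2 - 4*h + 3) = (h - 1)*(h + 4)*(h - 3)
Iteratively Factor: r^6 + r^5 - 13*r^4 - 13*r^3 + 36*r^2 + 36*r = (r - 2)*(r^5 + 3*r^4 - 7*r^3 - 27*r^2 - 18*r) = (r - 2)*(r + 2)*(r^4 + r^3 - 9*r^2 - 9*r) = (r - 2)*(r + 1)*(r + 2)*(r^3 - 9*r) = (r - 3)*(r - 2)*(r + 1)*(r + 2)*(r^2 + 3*r) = r*(r - 3)*(r - 2)*(r + 1)*(r + 2)*(r + 3)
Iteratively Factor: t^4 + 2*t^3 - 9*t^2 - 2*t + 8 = (t + 4)*(t^3 - 2*t^2 - t + 2) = (t - 1)*(t + 4)*(t^2 - t - 2) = (t - 1)*(t + 1)*(t + 4)*(t - 2)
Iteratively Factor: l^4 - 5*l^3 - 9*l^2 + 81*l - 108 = (l + 4)*(l^3 - 9*l^2 + 27*l - 27) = (l - 3)*(l + 4)*(l^2 - 6*l + 9) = (l - 3)^2*(l + 4)*(l - 3)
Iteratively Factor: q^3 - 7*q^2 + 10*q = (q - 2)*(q^2 - 5*q) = (q - 5)*(q - 2)*(q)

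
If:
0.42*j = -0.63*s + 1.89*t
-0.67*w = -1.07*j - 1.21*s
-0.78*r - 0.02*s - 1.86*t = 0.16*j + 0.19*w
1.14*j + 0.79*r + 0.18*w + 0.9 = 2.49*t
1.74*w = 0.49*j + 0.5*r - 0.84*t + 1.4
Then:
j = -0.34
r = -0.37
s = 0.60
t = 0.12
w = 0.54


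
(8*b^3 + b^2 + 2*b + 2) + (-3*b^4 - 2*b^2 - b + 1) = -3*b^4 + 8*b^3 - b^2 + b + 3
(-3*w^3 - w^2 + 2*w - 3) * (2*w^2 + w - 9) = -6*w^5 - 5*w^4 + 30*w^3 + 5*w^2 - 21*w + 27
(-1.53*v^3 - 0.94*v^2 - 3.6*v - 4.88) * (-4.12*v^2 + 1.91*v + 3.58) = 6.3036*v^5 + 0.9505*v^4 + 7.5592*v^3 + 9.8644*v^2 - 22.2088*v - 17.4704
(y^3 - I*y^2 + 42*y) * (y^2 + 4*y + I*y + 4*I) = y^5 + 4*y^4 + 43*y^3 + 172*y^2 + 42*I*y^2 + 168*I*y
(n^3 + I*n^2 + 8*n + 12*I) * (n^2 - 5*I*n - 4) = n^5 - 4*I*n^4 + 9*n^3 - 32*I*n^2 + 28*n - 48*I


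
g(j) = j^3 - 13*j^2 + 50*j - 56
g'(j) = 3*j^2 - 26*j + 50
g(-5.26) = -824.21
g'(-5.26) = 269.76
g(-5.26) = -824.21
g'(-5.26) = 269.76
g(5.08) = -6.39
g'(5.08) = -4.66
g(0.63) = -29.41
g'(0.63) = 34.81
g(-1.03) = -122.38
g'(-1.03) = 79.96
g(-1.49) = -162.67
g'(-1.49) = 95.40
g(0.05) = -53.53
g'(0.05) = 48.71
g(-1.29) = -144.28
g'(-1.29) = 88.53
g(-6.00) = -1040.00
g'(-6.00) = 314.00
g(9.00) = 70.00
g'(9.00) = 59.00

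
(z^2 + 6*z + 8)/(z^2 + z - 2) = (z + 4)/(z - 1)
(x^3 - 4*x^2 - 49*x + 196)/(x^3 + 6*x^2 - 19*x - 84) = (x - 7)/(x + 3)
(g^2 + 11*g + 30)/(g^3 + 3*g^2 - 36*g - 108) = (g + 5)/(g^2 - 3*g - 18)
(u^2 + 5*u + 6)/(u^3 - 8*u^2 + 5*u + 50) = (u + 3)/(u^2 - 10*u + 25)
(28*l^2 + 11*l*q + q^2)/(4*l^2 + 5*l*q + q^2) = (7*l + q)/(l + q)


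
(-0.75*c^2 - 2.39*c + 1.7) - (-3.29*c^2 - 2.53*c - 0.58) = 2.54*c^2 + 0.14*c + 2.28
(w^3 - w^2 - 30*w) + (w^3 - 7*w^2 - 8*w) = 2*w^3 - 8*w^2 - 38*w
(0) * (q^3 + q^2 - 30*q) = 0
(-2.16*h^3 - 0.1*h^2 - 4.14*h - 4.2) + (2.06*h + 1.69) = -2.16*h^3 - 0.1*h^2 - 2.08*h - 2.51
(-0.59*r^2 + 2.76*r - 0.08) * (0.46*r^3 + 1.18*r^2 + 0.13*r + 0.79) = -0.2714*r^5 + 0.5734*r^4 + 3.1433*r^3 - 0.2017*r^2 + 2.17*r - 0.0632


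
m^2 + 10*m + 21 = (m + 3)*(m + 7)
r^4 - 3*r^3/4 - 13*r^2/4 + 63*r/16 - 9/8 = (r - 3/2)*(r - 3/4)*(r - 1/2)*(r + 2)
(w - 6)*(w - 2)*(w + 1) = w^3 - 7*w^2 + 4*w + 12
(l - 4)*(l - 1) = l^2 - 5*l + 4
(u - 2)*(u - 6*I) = u^2 - 2*u - 6*I*u + 12*I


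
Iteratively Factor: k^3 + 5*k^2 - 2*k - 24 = (k - 2)*(k^2 + 7*k + 12) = (k - 2)*(k + 4)*(k + 3)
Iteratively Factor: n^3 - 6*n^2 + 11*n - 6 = (n - 1)*(n^2 - 5*n + 6) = (n - 3)*(n - 1)*(n - 2)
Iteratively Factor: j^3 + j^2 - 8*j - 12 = (j + 2)*(j^2 - j - 6) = (j + 2)^2*(j - 3)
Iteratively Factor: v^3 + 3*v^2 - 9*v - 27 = (v + 3)*(v^2 - 9) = (v + 3)^2*(v - 3)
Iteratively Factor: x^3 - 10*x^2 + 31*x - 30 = (x - 5)*(x^2 - 5*x + 6) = (x - 5)*(x - 2)*(x - 3)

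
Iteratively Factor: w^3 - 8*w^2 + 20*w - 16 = (w - 2)*(w^2 - 6*w + 8) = (w - 4)*(w - 2)*(w - 2)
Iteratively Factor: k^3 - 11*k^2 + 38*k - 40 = (k - 5)*(k^2 - 6*k + 8) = (k - 5)*(k - 4)*(k - 2)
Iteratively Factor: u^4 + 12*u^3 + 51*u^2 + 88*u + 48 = (u + 1)*(u^3 + 11*u^2 + 40*u + 48) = (u + 1)*(u + 4)*(u^2 + 7*u + 12) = (u + 1)*(u + 3)*(u + 4)*(u + 4)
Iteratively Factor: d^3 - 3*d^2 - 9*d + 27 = (d + 3)*(d^2 - 6*d + 9) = (d - 3)*(d + 3)*(d - 3)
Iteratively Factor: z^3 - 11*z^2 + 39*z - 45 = (z - 5)*(z^2 - 6*z + 9) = (z - 5)*(z - 3)*(z - 3)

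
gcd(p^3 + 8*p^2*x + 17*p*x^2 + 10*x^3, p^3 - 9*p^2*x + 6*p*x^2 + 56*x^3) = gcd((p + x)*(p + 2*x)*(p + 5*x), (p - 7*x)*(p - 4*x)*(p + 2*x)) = p + 2*x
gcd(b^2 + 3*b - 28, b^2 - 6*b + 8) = b - 4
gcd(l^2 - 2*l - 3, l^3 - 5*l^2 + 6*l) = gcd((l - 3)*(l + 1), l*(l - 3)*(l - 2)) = l - 3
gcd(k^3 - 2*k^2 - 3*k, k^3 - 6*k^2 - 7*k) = k^2 + k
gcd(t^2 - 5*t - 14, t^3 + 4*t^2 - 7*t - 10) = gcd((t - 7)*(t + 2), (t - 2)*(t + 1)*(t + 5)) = 1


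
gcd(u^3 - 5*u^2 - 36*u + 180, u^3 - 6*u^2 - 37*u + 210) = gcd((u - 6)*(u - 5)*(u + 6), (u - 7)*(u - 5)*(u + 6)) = u^2 + u - 30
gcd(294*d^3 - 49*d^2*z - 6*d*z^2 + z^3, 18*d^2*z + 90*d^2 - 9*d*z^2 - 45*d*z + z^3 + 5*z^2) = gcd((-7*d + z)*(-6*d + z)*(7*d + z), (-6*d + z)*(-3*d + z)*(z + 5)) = -6*d + z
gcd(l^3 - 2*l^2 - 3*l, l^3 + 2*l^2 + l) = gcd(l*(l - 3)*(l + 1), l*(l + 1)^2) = l^2 + l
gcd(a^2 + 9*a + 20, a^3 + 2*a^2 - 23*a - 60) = a + 4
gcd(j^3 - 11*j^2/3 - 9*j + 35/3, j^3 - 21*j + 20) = j - 1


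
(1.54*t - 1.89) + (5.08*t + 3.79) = 6.62*t + 1.9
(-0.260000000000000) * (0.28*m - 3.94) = 1.0244 - 0.0728*m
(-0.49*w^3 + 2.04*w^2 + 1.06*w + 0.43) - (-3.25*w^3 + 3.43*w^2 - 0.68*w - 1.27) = 2.76*w^3 - 1.39*w^2 + 1.74*w + 1.7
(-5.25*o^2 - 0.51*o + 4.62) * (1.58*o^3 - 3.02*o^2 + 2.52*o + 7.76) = -8.295*o^5 + 15.0492*o^4 - 4.3902*o^3 - 55.9776*o^2 + 7.6848*o + 35.8512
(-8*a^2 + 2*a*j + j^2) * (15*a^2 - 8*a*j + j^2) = -120*a^4 + 94*a^3*j - 9*a^2*j^2 - 6*a*j^3 + j^4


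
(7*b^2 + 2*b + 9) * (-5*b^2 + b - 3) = -35*b^4 - 3*b^3 - 64*b^2 + 3*b - 27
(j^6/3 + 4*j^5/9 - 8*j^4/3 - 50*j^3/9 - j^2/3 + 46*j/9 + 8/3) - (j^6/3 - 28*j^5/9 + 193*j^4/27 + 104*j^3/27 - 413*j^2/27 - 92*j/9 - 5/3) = 32*j^5/9 - 265*j^4/27 - 254*j^3/27 + 404*j^2/27 + 46*j/3 + 13/3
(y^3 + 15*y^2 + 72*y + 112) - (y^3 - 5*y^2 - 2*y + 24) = 20*y^2 + 74*y + 88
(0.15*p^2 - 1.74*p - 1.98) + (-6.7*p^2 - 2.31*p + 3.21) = -6.55*p^2 - 4.05*p + 1.23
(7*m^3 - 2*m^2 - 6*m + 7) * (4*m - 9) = 28*m^4 - 71*m^3 - 6*m^2 + 82*m - 63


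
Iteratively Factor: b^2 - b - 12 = (b + 3)*(b - 4)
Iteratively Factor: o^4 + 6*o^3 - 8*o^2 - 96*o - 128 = (o + 4)*(o^3 + 2*o^2 - 16*o - 32) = (o + 2)*(o + 4)*(o^2 - 16) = (o - 4)*(o + 2)*(o + 4)*(o + 4)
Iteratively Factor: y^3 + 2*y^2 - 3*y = (y)*(y^2 + 2*y - 3) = y*(y + 3)*(y - 1)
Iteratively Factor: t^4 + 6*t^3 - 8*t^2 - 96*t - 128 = (t - 4)*(t^3 + 10*t^2 + 32*t + 32) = (t - 4)*(t + 4)*(t^2 + 6*t + 8) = (t - 4)*(t + 2)*(t + 4)*(t + 4)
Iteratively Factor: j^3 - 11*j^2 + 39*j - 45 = (j - 3)*(j^2 - 8*j + 15) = (j - 3)^2*(j - 5)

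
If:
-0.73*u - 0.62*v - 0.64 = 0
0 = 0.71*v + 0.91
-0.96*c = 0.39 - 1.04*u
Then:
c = -0.18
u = 0.21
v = -1.28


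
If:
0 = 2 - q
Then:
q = 2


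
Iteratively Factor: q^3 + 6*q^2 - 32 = (q + 4)*(q^2 + 2*q - 8) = (q + 4)^2*(q - 2)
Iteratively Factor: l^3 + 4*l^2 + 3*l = (l + 3)*(l^2 + l) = l*(l + 3)*(l + 1)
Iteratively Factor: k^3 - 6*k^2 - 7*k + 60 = (k - 4)*(k^2 - 2*k - 15) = (k - 5)*(k - 4)*(k + 3)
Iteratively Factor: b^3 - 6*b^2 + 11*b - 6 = (b - 3)*(b^2 - 3*b + 2) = (b - 3)*(b - 1)*(b - 2)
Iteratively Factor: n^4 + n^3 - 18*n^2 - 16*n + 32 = (n - 4)*(n^3 + 5*n^2 + 2*n - 8) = (n - 4)*(n + 4)*(n^2 + n - 2) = (n - 4)*(n + 2)*(n + 4)*(n - 1)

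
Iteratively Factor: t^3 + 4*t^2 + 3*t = (t)*(t^2 + 4*t + 3) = t*(t + 1)*(t + 3)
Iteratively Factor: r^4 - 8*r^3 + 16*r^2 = (r - 4)*(r^3 - 4*r^2) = r*(r - 4)*(r^2 - 4*r) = r^2*(r - 4)*(r - 4)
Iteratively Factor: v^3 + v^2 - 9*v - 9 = (v + 1)*(v^2 - 9) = (v - 3)*(v + 1)*(v + 3)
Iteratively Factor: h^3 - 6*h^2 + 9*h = (h - 3)*(h^2 - 3*h) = h*(h - 3)*(h - 3)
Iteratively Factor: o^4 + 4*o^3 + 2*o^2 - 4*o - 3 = (o + 1)*(o^3 + 3*o^2 - o - 3) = (o + 1)^2*(o^2 + 2*o - 3) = (o + 1)^2*(o + 3)*(o - 1)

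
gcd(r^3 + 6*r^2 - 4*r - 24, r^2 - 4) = r^2 - 4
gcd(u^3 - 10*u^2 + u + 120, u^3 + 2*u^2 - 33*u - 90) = u + 3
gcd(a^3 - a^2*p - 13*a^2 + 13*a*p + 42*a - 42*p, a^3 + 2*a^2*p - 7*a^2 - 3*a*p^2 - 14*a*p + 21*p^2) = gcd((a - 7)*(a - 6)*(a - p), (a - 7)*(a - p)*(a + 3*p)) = -a^2 + a*p + 7*a - 7*p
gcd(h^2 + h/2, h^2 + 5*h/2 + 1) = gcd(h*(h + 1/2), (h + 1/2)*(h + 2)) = h + 1/2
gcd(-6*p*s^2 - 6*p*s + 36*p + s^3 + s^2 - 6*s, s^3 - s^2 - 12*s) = s + 3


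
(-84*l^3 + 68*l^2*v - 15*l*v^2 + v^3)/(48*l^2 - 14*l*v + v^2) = (14*l^2 - 9*l*v + v^2)/(-8*l + v)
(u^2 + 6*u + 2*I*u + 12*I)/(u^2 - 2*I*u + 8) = (u + 6)/(u - 4*I)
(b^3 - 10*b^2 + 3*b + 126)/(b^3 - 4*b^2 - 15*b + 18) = (b - 7)/(b - 1)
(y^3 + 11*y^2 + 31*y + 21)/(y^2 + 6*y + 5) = (y^2 + 10*y + 21)/(y + 5)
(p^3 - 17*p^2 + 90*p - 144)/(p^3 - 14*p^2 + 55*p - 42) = (p^2 - 11*p + 24)/(p^2 - 8*p + 7)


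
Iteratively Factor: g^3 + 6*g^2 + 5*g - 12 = (g + 4)*(g^2 + 2*g - 3) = (g - 1)*(g + 4)*(g + 3)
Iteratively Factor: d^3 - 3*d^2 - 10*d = (d + 2)*(d^2 - 5*d) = d*(d + 2)*(d - 5)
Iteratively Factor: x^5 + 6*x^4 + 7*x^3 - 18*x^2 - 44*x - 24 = (x - 2)*(x^4 + 8*x^3 + 23*x^2 + 28*x + 12) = (x - 2)*(x + 2)*(x^3 + 6*x^2 + 11*x + 6) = (x - 2)*(x + 2)*(x + 3)*(x^2 + 3*x + 2) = (x - 2)*(x + 1)*(x + 2)*(x + 3)*(x + 2)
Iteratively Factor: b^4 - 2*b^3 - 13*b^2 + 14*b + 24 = (b + 1)*(b^3 - 3*b^2 - 10*b + 24) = (b + 1)*(b + 3)*(b^2 - 6*b + 8) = (b - 4)*(b + 1)*(b + 3)*(b - 2)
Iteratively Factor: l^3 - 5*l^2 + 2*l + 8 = (l + 1)*(l^2 - 6*l + 8) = (l - 4)*(l + 1)*(l - 2)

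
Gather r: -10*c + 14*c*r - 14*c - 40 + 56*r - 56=-24*c + r*(14*c + 56) - 96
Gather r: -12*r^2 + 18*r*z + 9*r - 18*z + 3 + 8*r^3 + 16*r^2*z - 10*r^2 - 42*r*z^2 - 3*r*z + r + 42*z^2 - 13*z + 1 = 8*r^3 + r^2*(16*z - 22) + r*(-42*z^2 + 15*z + 10) + 42*z^2 - 31*z + 4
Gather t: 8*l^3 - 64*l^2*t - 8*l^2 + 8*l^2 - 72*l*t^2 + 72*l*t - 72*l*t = 8*l^3 - 64*l^2*t - 72*l*t^2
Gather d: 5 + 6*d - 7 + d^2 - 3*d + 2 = d^2 + 3*d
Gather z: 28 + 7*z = 7*z + 28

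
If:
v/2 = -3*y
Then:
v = -6*y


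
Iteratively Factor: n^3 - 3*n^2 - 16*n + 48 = (n + 4)*(n^2 - 7*n + 12) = (n - 4)*(n + 4)*(n - 3)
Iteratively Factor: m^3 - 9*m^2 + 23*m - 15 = (m - 5)*(m^2 - 4*m + 3) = (m - 5)*(m - 3)*(m - 1)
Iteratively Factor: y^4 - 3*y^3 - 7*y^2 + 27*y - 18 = (y - 1)*(y^3 - 2*y^2 - 9*y + 18) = (y - 2)*(y - 1)*(y^2 - 9) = (y - 3)*(y - 2)*(y - 1)*(y + 3)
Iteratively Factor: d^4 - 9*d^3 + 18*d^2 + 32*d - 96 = (d - 3)*(d^3 - 6*d^2 + 32) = (d - 4)*(d - 3)*(d^2 - 2*d - 8) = (d - 4)*(d - 3)*(d + 2)*(d - 4)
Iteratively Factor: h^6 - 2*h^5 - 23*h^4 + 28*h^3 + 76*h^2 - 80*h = (h - 1)*(h^5 - h^4 - 24*h^3 + 4*h^2 + 80*h) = (h - 1)*(h + 2)*(h^4 - 3*h^3 - 18*h^2 + 40*h) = (h - 1)*(h + 2)*(h + 4)*(h^3 - 7*h^2 + 10*h) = h*(h - 1)*(h + 2)*(h + 4)*(h^2 - 7*h + 10) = h*(h - 5)*(h - 1)*(h + 2)*(h + 4)*(h - 2)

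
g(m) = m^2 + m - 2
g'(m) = 2*m + 1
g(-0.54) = -2.25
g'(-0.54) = -0.08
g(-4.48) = 13.59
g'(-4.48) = -7.96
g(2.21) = 5.09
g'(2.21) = 5.42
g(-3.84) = 8.91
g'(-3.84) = -6.68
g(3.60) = 14.56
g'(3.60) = 8.20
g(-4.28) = 12.04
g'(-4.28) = -7.56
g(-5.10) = 18.91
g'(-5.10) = -9.20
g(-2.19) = 0.61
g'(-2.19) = -3.38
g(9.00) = 88.00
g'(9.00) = 19.00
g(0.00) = -2.00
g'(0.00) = 1.00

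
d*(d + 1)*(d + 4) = d^3 + 5*d^2 + 4*d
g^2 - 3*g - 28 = (g - 7)*(g + 4)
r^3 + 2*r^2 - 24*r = r*(r - 4)*(r + 6)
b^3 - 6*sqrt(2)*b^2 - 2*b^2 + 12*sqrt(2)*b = b*(b - 2)*(b - 6*sqrt(2))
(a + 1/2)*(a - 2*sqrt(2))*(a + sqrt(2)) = a^3 - sqrt(2)*a^2 + a^2/2 - 4*a - sqrt(2)*a/2 - 2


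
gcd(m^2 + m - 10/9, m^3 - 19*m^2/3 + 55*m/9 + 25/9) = 1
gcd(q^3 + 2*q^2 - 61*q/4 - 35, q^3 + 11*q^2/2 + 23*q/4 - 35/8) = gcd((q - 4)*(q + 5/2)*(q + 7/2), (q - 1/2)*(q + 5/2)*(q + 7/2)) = q^2 + 6*q + 35/4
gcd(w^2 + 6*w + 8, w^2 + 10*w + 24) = w + 4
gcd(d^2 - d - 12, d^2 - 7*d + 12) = d - 4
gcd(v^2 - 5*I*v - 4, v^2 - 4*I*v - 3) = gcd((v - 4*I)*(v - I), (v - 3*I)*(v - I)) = v - I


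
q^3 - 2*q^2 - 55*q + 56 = (q - 8)*(q - 1)*(q + 7)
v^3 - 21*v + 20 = (v - 4)*(v - 1)*(v + 5)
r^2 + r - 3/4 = (r - 1/2)*(r + 3/2)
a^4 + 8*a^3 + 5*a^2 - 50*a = a*(a - 2)*(a + 5)^2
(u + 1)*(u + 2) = u^2 + 3*u + 2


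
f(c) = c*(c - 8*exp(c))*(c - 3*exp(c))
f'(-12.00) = 431.99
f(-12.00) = -1728.01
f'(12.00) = 15893172507483.54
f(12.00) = 7628609371533.31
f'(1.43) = 1398.31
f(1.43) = 508.21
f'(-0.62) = 4.55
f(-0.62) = -6.82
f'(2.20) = 9653.25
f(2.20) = 3830.76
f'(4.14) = 860941.74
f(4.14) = 380125.54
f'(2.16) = 8757.01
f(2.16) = 3462.84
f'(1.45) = 1472.82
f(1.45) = 536.91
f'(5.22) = 9313544.27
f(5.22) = 4229369.21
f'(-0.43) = 6.81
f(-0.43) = -5.77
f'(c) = c*(1 - 8*exp(c))*(c - 3*exp(c)) + c*(1 - 3*exp(c))*(c - 8*exp(c)) + (c - 8*exp(c))*(c - 3*exp(c)) = -11*c^2*exp(c) + 3*c^2 + 48*c*exp(2*c) - 22*c*exp(c) + 24*exp(2*c)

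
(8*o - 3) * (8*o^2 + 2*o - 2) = 64*o^3 - 8*o^2 - 22*o + 6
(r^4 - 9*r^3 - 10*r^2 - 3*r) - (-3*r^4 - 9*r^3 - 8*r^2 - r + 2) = 4*r^4 - 2*r^2 - 2*r - 2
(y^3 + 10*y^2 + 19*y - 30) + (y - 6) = y^3 + 10*y^2 + 20*y - 36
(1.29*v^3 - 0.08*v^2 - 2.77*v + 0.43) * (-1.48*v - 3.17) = -1.9092*v^4 - 3.9709*v^3 + 4.3532*v^2 + 8.1445*v - 1.3631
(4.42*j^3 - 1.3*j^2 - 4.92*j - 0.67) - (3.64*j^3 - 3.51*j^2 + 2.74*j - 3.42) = 0.78*j^3 + 2.21*j^2 - 7.66*j + 2.75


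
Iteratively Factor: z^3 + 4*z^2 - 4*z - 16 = (z - 2)*(z^2 + 6*z + 8) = (z - 2)*(z + 2)*(z + 4)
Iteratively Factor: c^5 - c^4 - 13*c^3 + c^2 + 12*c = (c)*(c^4 - c^3 - 13*c^2 + c + 12) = c*(c - 1)*(c^3 - 13*c - 12) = c*(c - 4)*(c - 1)*(c^2 + 4*c + 3) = c*(c - 4)*(c - 1)*(c + 3)*(c + 1)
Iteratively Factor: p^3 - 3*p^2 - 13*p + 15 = (p - 1)*(p^2 - 2*p - 15) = (p - 5)*(p - 1)*(p + 3)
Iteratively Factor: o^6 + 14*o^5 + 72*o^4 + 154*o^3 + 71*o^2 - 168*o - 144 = (o + 3)*(o^5 + 11*o^4 + 39*o^3 + 37*o^2 - 40*o - 48) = (o + 3)^2*(o^4 + 8*o^3 + 15*o^2 - 8*o - 16) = (o - 1)*(o + 3)^2*(o^3 + 9*o^2 + 24*o + 16) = (o - 1)*(o + 1)*(o + 3)^2*(o^2 + 8*o + 16) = (o - 1)*(o + 1)*(o + 3)^2*(o + 4)*(o + 4)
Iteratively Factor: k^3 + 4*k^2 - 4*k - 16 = (k - 2)*(k^2 + 6*k + 8) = (k - 2)*(k + 2)*(k + 4)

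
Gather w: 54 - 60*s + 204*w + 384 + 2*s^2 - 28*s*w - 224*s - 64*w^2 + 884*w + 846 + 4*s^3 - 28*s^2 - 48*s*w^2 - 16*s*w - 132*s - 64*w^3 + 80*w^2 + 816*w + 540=4*s^3 - 26*s^2 - 416*s - 64*w^3 + w^2*(16 - 48*s) + w*(1904 - 44*s) + 1824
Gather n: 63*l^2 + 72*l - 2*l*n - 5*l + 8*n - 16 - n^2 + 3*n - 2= 63*l^2 + 67*l - n^2 + n*(11 - 2*l) - 18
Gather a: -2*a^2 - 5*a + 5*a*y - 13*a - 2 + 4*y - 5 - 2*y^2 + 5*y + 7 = -2*a^2 + a*(5*y - 18) - 2*y^2 + 9*y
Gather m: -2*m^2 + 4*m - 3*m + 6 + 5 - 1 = -2*m^2 + m + 10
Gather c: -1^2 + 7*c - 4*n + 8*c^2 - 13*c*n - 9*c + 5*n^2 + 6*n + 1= 8*c^2 + c*(-13*n - 2) + 5*n^2 + 2*n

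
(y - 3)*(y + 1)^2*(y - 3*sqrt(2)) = y^4 - 3*sqrt(2)*y^3 - y^3 - 5*y^2 + 3*sqrt(2)*y^2 - 3*y + 15*sqrt(2)*y + 9*sqrt(2)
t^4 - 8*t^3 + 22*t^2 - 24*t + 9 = (t - 3)^2*(t - 1)^2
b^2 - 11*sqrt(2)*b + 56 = (b - 7*sqrt(2))*(b - 4*sqrt(2))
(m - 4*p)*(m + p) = m^2 - 3*m*p - 4*p^2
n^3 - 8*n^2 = n^2*(n - 8)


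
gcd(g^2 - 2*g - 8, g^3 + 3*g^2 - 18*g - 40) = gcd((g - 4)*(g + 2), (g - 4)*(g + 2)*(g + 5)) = g^2 - 2*g - 8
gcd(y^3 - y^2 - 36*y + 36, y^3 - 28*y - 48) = y - 6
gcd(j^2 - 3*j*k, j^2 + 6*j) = j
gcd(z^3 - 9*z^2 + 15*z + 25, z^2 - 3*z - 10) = z - 5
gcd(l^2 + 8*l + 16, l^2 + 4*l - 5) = 1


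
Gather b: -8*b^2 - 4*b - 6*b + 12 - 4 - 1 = -8*b^2 - 10*b + 7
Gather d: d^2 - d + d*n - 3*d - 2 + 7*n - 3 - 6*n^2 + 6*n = d^2 + d*(n - 4) - 6*n^2 + 13*n - 5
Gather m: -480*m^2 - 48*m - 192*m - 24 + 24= -480*m^2 - 240*m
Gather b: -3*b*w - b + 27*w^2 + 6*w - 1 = b*(-3*w - 1) + 27*w^2 + 6*w - 1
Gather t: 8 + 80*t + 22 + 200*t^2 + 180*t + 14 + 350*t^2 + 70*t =550*t^2 + 330*t + 44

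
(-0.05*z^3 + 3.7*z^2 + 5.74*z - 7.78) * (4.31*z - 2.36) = -0.2155*z^4 + 16.065*z^3 + 16.0074*z^2 - 47.0782*z + 18.3608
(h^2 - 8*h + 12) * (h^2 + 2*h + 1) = h^4 - 6*h^3 - 3*h^2 + 16*h + 12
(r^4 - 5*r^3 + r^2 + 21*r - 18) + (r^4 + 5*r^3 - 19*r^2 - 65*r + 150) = 2*r^4 - 18*r^2 - 44*r + 132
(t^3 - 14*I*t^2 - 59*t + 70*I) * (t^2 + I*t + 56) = t^5 - 13*I*t^4 + 11*t^3 - 773*I*t^2 - 3374*t + 3920*I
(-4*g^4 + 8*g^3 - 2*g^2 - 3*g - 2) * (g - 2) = -4*g^5 + 16*g^4 - 18*g^3 + g^2 + 4*g + 4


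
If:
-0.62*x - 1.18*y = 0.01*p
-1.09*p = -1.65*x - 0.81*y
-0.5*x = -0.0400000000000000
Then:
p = 0.09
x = 0.08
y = -0.04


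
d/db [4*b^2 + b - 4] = 8*b + 1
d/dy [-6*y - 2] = -6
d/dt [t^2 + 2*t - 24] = 2*t + 2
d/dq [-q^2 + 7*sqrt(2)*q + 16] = -2*q + 7*sqrt(2)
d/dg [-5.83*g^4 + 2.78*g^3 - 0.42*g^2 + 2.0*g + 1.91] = -23.32*g^3 + 8.34*g^2 - 0.84*g + 2.0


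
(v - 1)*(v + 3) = v^2 + 2*v - 3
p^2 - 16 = (p - 4)*(p + 4)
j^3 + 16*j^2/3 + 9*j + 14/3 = (j + 1)*(j + 2)*(j + 7/3)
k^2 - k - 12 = (k - 4)*(k + 3)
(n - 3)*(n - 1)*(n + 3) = n^3 - n^2 - 9*n + 9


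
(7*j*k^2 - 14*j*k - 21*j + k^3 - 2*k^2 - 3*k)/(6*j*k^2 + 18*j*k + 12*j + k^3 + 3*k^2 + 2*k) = (7*j*k - 21*j + k^2 - 3*k)/(6*j*k + 12*j + k^2 + 2*k)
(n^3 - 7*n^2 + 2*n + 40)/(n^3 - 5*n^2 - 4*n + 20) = (n - 4)/(n - 2)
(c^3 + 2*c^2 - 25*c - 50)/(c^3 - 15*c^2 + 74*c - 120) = (c^2 + 7*c + 10)/(c^2 - 10*c + 24)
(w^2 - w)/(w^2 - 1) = w/(w + 1)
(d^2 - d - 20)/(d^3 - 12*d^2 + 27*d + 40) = (d + 4)/(d^2 - 7*d - 8)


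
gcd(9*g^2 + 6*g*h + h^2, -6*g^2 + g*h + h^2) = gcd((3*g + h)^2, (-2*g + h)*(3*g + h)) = 3*g + h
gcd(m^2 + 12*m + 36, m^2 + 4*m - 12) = m + 6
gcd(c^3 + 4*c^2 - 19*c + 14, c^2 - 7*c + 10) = c - 2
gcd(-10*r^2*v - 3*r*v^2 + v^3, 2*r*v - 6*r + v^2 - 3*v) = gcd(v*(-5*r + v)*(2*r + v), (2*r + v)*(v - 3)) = 2*r + v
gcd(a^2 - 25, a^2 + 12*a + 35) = a + 5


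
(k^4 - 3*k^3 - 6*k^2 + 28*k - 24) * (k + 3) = k^5 - 15*k^3 + 10*k^2 + 60*k - 72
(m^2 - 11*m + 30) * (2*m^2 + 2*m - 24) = 2*m^4 - 20*m^3 + 14*m^2 + 324*m - 720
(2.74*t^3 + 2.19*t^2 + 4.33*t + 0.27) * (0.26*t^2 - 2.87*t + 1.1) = 0.7124*t^5 - 7.2944*t^4 - 2.1455*t^3 - 9.9479*t^2 + 3.9881*t + 0.297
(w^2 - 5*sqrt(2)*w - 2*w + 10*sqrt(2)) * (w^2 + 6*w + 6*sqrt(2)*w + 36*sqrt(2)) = w^4 + sqrt(2)*w^3 + 4*w^3 - 72*w^2 + 4*sqrt(2)*w^2 - 240*w - 12*sqrt(2)*w + 720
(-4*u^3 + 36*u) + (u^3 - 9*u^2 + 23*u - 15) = -3*u^3 - 9*u^2 + 59*u - 15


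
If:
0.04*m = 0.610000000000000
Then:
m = 15.25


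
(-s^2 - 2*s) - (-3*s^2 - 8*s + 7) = 2*s^2 + 6*s - 7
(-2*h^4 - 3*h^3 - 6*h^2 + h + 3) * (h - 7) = -2*h^5 + 11*h^4 + 15*h^3 + 43*h^2 - 4*h - 21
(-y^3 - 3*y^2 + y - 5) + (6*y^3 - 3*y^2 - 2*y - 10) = 5*y^3 - 6*y^2 - y - 15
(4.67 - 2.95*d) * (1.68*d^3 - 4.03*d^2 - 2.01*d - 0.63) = -4.956*d^4 + 19.7341*d^3 - 12.8906*d^2 - 7.5282*d - 2.9421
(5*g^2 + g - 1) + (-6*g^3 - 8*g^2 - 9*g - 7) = -6*g^3 - 3*g^2 - 8*g - 8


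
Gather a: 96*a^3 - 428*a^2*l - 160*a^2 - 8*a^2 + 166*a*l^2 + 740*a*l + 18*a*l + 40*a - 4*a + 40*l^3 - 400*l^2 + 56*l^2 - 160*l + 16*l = 96*a^3 + a^2*(-428*l - 168) + a*(166*l^2 + 758*l + 36) + 40*l^3 - 344*l^2 - 144*l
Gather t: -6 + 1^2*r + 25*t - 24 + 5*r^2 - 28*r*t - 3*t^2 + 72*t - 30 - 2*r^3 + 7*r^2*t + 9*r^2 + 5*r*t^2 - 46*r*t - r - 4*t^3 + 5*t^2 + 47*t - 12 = -2*r^3 + 14*r^2 - 4*t^3 + t^2*(5*r + 2) + t*(7*r^2 - 74*r + 144) - 72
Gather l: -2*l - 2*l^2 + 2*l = -2*l^2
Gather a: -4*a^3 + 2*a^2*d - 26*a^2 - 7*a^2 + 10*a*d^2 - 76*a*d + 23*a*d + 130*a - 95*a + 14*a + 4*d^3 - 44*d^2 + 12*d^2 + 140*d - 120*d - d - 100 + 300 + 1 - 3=-4*a^3 + a^2*(2*d - 33) + a*(10*d^2 - 53*d + 49) + 4*d^3 - 32*d^2 + 19*d + 198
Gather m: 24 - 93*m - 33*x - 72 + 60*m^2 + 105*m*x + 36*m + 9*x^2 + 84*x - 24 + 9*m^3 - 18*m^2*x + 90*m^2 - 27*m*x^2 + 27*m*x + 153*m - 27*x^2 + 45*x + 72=9*m^3 + m^2*(150 - 18*x) + m*(-27*x^2 + 132*x + 96) - 18*x^2 + 96*x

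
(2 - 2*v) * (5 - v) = 2*v^2 - 12*v + 10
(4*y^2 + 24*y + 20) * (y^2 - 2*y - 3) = 4*y^4 + 16*y^3 - 40*y^2 - 112*y - 60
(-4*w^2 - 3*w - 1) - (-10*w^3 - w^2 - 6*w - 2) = 10*w^3 - 3*w^2 + 3*w + 1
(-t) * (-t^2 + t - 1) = t^3 - t^2 + t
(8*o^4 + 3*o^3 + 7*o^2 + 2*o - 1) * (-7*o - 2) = -56*o^5 - 37*o^4 - 55*o^3 - 28*o^2 + 3*o + 2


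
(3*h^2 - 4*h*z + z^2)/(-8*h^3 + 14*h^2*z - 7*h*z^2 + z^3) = (-3*h + z)/(8*h^2 - 6*h*z + z^2)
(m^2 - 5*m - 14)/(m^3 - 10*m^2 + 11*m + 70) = 1/(m - 5)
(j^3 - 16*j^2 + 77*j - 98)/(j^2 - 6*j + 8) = (j^2 - 14*j + 49)/(j - 4)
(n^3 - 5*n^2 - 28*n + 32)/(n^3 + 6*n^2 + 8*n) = (n^2 - 9*n + 8)/(n*(n + 2))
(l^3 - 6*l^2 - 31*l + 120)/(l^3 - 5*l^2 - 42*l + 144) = (l + 5)/(l + 6)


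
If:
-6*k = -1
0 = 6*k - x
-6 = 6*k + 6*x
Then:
No Solution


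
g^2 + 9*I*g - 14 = (g + 2*I)*(g + 7*I)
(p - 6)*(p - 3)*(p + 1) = p^3 - 8*p^2 + 9*p + 18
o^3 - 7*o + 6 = (o - 2)*(o - 1)*(o + 3)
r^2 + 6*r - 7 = (r - 1)*(r + 7)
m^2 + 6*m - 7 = (m - 1)*(m + 7)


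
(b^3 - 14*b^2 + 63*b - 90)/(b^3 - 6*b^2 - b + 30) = (b - 6)/(b + 2)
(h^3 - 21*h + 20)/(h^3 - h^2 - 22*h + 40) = (h - 1)/(h - 2)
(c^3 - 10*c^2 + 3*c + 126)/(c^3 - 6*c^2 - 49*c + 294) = (c + 3)/(c + 7)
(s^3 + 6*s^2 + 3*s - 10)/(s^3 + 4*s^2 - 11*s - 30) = (s - 1)/(s - 3)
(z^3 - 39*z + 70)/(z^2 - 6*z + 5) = (z^2 + 5*z - 14)/(z - 1)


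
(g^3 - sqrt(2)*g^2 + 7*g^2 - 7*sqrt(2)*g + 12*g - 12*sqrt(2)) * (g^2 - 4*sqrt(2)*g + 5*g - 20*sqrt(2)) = g^5 - 5*sqrt(2)*g^4 + 12*g^4 - 60*sqrt(2)*g^3 + 55*g^3 - 235*sqrt(2)*g^2 + 156*g^2 - 300*sqrt(2)*g + 376*g + 480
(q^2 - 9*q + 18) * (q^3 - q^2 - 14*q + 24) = q^5 - 10*q^4 + 13*q^3 + 132*q^2 - 468*q + 432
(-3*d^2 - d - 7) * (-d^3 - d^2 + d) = 3*d^5 + 4*d^4 + 5*d^3 + 6*d^2 - 7*d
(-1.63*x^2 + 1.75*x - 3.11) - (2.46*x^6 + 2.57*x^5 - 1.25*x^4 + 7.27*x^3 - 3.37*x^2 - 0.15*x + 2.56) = -2.46*x^6 - 2.57*x^5 + 1.25*x^4 - 7.27*x^3 + 1.74*x^2 + 1.9*x - 5.67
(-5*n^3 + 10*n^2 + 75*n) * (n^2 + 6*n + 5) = -5*n^5 - 20*n^4 + 110*n^3 + 500*n^2 + 375*n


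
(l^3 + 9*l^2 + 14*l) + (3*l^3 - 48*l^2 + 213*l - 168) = 4*l^3 - 39*l^2 + 227*l - 168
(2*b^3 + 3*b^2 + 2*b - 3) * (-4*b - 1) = -8*b^4 - 14*b^3 - 11*b^2 + 10*b + 3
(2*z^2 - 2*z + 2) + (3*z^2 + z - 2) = 5*z^2 - z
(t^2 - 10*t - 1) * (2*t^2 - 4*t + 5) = 2*t^4 - 24*t^3 + 43*t^2 - 46*t - 5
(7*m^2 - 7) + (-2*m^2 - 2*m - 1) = 5*m^2 - 2*m - 8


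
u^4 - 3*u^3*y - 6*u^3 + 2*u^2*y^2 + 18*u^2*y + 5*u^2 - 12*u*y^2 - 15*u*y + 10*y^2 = (u - 5)*(u - 1)*(u - 2*y)*(u - y)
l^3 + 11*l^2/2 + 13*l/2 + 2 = (l + 1/2)*(l + 1)*(l + 4)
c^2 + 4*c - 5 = (c - 1)*(c + 5)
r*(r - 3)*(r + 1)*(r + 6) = r^4 + 4*r^3 - 15*r^2 - 18*r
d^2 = d^2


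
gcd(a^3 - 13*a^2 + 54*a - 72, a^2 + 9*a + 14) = 1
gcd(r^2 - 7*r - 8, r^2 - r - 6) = 1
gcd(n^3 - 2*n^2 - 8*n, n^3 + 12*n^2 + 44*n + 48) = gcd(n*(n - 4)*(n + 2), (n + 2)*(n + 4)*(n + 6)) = n + 2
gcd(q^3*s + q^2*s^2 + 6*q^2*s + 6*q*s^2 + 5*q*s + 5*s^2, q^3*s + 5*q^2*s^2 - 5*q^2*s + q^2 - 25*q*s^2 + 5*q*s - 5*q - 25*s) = 1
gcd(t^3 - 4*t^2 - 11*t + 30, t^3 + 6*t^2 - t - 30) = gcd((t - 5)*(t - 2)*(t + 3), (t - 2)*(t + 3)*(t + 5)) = t^2 + t - 6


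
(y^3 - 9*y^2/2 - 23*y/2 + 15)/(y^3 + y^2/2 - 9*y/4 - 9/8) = 4*(2*y^3 - 9*y^2 - 23*y + 30)/(8*y^3 + 4*y^2 - 18*y - 9)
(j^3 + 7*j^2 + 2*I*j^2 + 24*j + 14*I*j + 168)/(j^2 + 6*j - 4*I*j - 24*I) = (j^2 + j*(7 + 6*I) + 42*I)/(j + 6)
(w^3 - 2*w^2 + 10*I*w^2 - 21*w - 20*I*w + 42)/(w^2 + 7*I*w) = w - 2 + 3*I - 6*I/w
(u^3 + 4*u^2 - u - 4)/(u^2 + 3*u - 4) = u + 1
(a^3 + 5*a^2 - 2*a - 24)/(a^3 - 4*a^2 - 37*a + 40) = (a^3 + 5*a^2 - 2*a - 24)/(a^3 - 4*a^2 - 37*a + 40)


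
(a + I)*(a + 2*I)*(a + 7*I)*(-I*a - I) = -I*a^4 + 10*a^3 - I*a^3 + 10*a^2 + 23*I*a^2 - 14*a + 23*I*a - 14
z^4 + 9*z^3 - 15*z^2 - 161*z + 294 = (z - 3)*(z - 2)*(z + 7)^2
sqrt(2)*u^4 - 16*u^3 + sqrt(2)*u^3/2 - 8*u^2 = u^2*(u - 8*sqrt(2))*(sqrt(2)*u + sqrt(2)/2)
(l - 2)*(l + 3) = l^2 + l - 6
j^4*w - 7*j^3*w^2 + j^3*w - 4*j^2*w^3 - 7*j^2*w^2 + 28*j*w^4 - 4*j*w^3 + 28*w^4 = (j - 7*w)*(j - 2*w)*(j + 2*w)*(j*w + w)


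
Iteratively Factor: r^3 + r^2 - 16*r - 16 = (r - 4)*(r^2 + 5*r + 4) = (r - 4)*(r + 1)*(r + 4)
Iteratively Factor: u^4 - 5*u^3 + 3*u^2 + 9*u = (u)*(u^3 - 5*u^2 + 3*u + 9) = u*(u - 3)*(u^2 - 2*u - 3) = u*(u - 3)*(u + 1)*(u - 3)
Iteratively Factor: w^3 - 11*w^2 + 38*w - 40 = (w - 4)*(w^2 - 7*w + 10) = (w - 4)*(w - 2)*(w - 5)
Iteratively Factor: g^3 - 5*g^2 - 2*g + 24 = (g - 3)*(g^2 - 2*g - 8) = (g - 3)*(g + 2)*(g - 4)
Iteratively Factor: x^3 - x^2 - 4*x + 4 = (x - 1)*(x^2 - 4) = (x - 1)*(x + 2)*(x - 2)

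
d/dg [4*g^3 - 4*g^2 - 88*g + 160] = 12*g^2 - 8*g - 88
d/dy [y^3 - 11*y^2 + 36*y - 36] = 3*y^2 - 22*y + 36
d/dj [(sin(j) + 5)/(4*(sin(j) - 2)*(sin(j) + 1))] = (-10*sin(j) + cos(j)^2 + 2)*cos(j)/(4*(sin(j) - 2)^2*(sin(j) + 1)^2)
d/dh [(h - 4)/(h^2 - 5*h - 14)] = (h^2 - 5*h - (h - 4)*(2*h - 5) - 14)/(-h^2 + 5*h + 14)^2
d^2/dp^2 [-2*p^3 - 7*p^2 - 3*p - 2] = -12*p - 14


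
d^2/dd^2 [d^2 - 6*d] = 2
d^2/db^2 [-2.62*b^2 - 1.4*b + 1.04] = -5.24000000000000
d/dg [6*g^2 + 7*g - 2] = 12*g + 7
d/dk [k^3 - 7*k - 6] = 3*k^2 - 7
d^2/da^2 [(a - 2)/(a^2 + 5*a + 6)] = 2*((a - 2)*(2*a + 5)^2 - 3*(a + 1)*(a^2 + 5*a + 6))/(a^2 + 5*a + 6)^3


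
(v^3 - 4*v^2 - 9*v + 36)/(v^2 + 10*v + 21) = (v^2 - 7*v + 12)/(v + 7)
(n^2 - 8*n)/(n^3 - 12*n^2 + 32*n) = 1/(n - 4)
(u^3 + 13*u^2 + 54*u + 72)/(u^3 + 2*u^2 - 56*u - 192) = (u + 3)/(u - 8)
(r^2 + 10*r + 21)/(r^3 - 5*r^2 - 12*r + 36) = (r + 7)/(r^2 - 8*r + 12)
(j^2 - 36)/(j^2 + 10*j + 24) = (j - 6)/(j + 4)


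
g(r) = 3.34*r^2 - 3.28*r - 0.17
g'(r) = 6.68*r - 3.28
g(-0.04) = -0.03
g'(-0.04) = -3.55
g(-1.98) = 19.42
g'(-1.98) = -16.51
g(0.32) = -0.88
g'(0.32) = -1.14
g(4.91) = 64.25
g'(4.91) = 29.52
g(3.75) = 34.50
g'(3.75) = 21.77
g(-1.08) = 7.27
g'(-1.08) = -10.49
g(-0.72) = 3.92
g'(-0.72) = -8.09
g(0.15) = -0.59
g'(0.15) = -2.28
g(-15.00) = 800.53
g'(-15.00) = -103.48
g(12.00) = 441.43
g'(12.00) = 76.88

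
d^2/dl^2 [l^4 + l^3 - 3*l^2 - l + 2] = 12*l^2 + 6*l - 6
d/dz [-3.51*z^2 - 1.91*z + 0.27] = -7.02*z - 1.91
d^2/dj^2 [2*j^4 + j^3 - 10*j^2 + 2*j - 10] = 24*j^2 + 6*j - 20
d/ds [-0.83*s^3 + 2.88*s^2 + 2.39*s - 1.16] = -2.49*s^2 + 5.76*s + 2.39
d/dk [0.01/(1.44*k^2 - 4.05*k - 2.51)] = (0.0405 - 0.0288*k)/(-1.44*k^2 + 4.05*k + 2.51)^2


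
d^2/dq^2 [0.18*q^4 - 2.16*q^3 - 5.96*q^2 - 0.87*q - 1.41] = 2.16*q^2 - 12.96*q - 11.92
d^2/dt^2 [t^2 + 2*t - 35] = 2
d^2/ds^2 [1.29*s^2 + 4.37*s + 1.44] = 2.58000000000000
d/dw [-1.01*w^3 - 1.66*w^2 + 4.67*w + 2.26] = -3.03*w^2 - 3.32*w + 4.67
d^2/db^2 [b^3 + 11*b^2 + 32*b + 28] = 6*b + 22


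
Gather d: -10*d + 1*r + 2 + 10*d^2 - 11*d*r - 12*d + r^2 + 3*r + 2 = 10*d^2 + d*(-11*r - 22) + r^2 + 4*r + 4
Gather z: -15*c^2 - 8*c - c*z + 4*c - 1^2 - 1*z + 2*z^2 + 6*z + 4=-15*c^2 - 4*c + 2*z^2 + z*(5 - c) + 3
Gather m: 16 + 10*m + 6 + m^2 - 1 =m^2 + 10*m + 21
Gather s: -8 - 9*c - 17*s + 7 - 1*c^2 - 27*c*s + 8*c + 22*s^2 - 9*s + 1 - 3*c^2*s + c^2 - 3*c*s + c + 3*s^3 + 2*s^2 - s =3*s^3 + 24*s^2 + s*(-3*c^2 - 30*c - 27)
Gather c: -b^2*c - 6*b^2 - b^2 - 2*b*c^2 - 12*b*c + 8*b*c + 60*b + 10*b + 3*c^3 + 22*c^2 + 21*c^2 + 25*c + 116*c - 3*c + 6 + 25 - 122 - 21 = -7*b^2 + 70*b + 3*c^3 + c^2*(43 - 2*b) + c*(-b^2 - 4*b + 138) - 112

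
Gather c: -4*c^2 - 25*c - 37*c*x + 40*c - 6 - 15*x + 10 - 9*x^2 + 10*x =-4*c^2 + c*(15 - 37*x) - 9*x^2 - 5*x + 4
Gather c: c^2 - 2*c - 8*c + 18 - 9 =c^2 - 10*c + 9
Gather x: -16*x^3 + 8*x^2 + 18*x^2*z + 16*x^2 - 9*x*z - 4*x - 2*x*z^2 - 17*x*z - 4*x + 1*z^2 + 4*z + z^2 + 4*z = -16*x^3 + x^2*(18*z + 24) + x*(-2*z^2 - 26*z - 8) + 2*z^2 + 8*z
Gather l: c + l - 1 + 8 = c + l + 7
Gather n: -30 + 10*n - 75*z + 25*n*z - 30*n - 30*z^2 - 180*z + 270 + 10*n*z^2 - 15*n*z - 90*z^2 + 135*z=n*(10*z^2 + 10*z - 20) - 120*z^2 - 120*z + 240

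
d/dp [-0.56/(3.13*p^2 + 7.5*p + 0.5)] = (3.5056*p + 4.2)/(3.13*p^2 + 7.5*p + 0.5)^2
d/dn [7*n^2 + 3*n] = 14*n + 3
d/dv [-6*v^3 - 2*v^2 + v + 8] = -18*v^2 - 4*v + 1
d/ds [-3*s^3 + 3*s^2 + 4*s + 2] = -9*s^2 + 6*s + 4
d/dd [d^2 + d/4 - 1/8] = 2*d + 1/4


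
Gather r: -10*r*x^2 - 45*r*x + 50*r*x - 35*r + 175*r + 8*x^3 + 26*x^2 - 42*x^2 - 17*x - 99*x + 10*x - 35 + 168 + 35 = r*(-10*x^2 + 5*x + 140) + 8*x^3 - 16*x^2 - 106*x + 168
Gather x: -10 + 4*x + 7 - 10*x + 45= 42 - 6*x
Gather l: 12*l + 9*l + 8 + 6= 21*l + 14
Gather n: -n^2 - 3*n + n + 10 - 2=-n^2 - 2*n + 8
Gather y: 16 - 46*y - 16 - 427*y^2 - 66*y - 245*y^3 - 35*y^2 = -245*y^3 - 462*y^2 - 112*y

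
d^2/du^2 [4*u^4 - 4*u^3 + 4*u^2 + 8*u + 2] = 48*u^2 - 24*u + 8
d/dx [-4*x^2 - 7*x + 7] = -8*x - 7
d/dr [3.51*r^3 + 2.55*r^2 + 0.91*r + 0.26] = 10.53*r^2 + 5.1*r + 0.91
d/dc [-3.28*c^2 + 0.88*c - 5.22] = 0.88 - 6.56*c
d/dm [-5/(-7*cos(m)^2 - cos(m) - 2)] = 5*(14*cos(m) + 1)*sin(m)/(7*cos(m)^2 + cos(m) + 2)^2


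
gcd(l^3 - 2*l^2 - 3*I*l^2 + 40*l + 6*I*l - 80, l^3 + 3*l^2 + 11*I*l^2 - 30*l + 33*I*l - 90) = l + 5*I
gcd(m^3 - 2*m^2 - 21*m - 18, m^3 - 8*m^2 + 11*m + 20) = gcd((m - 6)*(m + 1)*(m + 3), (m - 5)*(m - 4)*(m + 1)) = m + 1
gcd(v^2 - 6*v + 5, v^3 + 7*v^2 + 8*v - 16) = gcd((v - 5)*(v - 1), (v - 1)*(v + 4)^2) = v - 1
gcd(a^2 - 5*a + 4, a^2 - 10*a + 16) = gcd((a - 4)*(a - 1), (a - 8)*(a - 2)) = 1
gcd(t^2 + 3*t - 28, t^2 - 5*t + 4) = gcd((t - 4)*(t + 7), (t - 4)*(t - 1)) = t - 4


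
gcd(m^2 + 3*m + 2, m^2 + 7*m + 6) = m + 1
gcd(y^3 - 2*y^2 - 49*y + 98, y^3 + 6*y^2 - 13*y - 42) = y + 7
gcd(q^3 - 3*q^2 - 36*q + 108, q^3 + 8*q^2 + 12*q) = q + 6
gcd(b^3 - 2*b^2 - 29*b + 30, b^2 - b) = b - 1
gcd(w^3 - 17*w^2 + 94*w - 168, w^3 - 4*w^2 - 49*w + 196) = w^2 - 11*w + 28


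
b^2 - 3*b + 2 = (b - 2)*(b - 1)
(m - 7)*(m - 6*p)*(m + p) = m^3 - 5*m^2*p - 7*m^2 - 6*m*p^2 + 35*m*p + 42*p^2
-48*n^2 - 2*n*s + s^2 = (-8*n + s)*(6*n + s)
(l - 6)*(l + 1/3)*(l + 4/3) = l^3 - 13*l^2/3 - 86*l/9 - 8/3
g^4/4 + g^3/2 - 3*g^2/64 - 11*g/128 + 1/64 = (g/2 + 1/4)*(g/2 + 1)*(g - 1/4)^2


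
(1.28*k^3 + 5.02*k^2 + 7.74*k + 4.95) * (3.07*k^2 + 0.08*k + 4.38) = 3.9296*k^5 + 15.5138*k^4 + 29.7698*k^3 + 37.8033*k^2 + 34.2972*k + 21.681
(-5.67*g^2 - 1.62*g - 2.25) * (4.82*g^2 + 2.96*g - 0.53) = -27.3294*g^4 - 24.5916*g^3 - 12.6351*g^2 - 5.8014*g + 1.1925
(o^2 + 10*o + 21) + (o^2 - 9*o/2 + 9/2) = 2*o^2 + 11*o/2 + 51/2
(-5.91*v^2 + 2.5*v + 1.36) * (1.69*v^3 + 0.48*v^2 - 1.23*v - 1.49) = -9.9879*v^5 + 1.3882*v^4 + 10.7677*v^3 + 6.3837*v^2 - 5.3978*v - 2.0264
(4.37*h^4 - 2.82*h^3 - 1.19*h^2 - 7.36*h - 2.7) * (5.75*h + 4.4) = 25.1275*h^5 + 3.013*h^4 - 19.2505*h^3 - 47.556*h^2 - 47.909*h - 11.88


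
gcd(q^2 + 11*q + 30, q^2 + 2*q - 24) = q + 6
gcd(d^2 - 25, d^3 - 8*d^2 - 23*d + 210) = d + 5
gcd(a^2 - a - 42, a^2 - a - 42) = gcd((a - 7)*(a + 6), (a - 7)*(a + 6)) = a^2 - a - 42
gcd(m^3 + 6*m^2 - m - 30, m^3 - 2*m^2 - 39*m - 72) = m + 3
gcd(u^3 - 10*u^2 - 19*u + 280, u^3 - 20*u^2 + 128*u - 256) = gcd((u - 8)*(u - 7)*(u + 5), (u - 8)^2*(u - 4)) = u - 8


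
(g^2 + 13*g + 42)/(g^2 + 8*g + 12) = (g + 7)/(g + 2)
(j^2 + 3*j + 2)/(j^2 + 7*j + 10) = (j + 1)/(j + 5)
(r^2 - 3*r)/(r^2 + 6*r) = (r - 3)/(r + 6)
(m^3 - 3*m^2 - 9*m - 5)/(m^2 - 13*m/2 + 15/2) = 2*(m^2 + 2*m + 1)/(2*m - 3)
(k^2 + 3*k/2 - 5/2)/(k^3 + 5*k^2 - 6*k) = (k + 5/2)/(k*(k + 6))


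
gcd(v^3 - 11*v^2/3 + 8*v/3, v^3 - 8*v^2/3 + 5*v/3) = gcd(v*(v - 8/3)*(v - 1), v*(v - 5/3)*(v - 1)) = v^2 - v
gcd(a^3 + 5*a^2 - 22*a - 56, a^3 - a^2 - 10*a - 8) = a^2 - 2*a - 8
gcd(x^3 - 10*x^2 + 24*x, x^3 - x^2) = x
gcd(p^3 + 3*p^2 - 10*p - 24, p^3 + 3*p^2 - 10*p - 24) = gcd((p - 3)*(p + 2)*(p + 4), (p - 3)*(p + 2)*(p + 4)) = p^3 + 3*p^2 - 10*p - 24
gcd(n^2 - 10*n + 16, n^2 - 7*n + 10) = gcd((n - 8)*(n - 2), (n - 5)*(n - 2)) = n - 2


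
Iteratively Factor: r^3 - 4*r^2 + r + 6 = (r - 2)*(r^2 - 2*r - 3) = (r - 3)*(r - 2)*(r + 1)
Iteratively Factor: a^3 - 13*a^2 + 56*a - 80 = (a - 4)*(a^2 - 9*a + 20) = (a - 5)*(a - 4)*(a - 4)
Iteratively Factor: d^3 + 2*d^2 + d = (d)*(d^2 + 2*d + 1) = d*(d + 1)*(d + 1)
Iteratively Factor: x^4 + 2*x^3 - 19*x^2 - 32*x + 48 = (x + 3)*(x^3 - x^2 - 16*x + 16) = (x + 3)*(x + 4)*(x^2 - 5*x + 4) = (x - 4)*(x + 3)*(x + 4)*(x - 1)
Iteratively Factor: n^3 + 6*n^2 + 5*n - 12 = (n + 3)*(n^2 + 3*n - 4) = (n + 3)*(n + 4)*(n - 1)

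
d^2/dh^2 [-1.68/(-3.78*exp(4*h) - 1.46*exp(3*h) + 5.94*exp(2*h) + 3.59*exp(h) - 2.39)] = ((-101.6064*exp(3*h) - 22.0752*exp(2*h) + 39.9168*exp(h) + 6.0312)*(3.78*exp(4*h) + 1.46*exp(3*h) - 5.94*exp(2*h) - 3.59*exp(h) + 2.39) + 1.68*(15.12*exp(3*h) + 4.38*exp(2*h) - 11.88*exp(h) - 3.59)*(30.24*exp(3*h) + 8.76*exp(2*h) - 23.76*exp(h) - 7.18)*exp(h))*exp(h)/(3.78*exp(4*h) + 1.46*exp(3*h) - 5.94*exp(2*h) - 3.59*exp(h) + 2.39)^3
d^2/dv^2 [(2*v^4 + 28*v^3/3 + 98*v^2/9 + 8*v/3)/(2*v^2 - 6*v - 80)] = 2*(9*v^6 - 81*v^5 - 837*v^4 + 10857*v^3 + 107400*v^2 + 203040*v + 76960)/(9*(v^6 - 9*v^5 - 93*v^4 + 693*v^3 + 3720*v^2 - 14400*v - 64000))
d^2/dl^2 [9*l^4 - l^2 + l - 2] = 108*l^2 - 2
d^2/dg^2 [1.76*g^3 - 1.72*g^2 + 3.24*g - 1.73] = 10.56*g - 3.44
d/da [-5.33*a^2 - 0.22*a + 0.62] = -10.66*a - 0.22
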